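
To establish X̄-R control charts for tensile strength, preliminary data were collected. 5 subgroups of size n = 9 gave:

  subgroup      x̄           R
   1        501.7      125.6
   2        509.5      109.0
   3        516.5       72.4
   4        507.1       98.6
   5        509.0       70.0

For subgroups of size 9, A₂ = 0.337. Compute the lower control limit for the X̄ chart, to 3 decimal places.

X̄̄ = (501.7 + 509.5 + 516.5 + 507.1 + 509.0) / 5 = 2543.8000 / 5 = 508.7600
R̄ = (125.6 + 109.0 + 72.4 + 98.6 + 70.0) / 5 = 475.6000 / 5 = 95.1200
LCL = X̄̄ − A₂·R̄ = 508.7600 − 0.337 × 95.1200 = 476.7046

476.705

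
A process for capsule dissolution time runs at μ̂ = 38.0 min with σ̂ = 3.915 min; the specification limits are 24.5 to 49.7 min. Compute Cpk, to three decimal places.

0.996

Cpu = (USL − μ̂) / (3σ̂) = (49.7 − 38.0) / (3 × 3.915) = 0.9962; Cpl = (μ̂ − LSL) / (3σ̂) = (38.0 − 24.5) / (3 × 3.915) = 1.1494; Cpk = min(Cpu, Cpl) = 0.9962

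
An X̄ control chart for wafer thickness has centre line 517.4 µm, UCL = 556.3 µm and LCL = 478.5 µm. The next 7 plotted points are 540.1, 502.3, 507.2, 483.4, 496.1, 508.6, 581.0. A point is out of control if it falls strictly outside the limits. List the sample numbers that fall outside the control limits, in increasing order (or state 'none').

7

Compare each point to [478.5, 556.3]: sample 7 = 581.0 > UCL.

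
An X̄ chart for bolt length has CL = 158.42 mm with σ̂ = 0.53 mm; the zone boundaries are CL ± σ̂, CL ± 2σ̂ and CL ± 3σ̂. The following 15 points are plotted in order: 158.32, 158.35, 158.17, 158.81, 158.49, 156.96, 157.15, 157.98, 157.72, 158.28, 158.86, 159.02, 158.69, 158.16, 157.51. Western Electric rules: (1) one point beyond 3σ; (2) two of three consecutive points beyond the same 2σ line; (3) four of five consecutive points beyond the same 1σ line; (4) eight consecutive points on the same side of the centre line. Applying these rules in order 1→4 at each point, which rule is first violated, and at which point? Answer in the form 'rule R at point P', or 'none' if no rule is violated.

rule 2 at point 7

Zone of each point (C = within 1σ̂, B = 1σ̂–2σ̂, A = 2σ̂–3σ̂, * = beyond 3σ̂; sign = side of CL): 1:-C, 2:-C, 3:-C, 4:+C, 5:+C, 6:-A, 7:-A, 8:-C, 9:-B, 10:-C, 11:+C, 12:+B, 13:+C, 14:-C, 15:-B
Rule 2 (two of three consecutive points beyond the same 2σ limit) is satisfied at point 7.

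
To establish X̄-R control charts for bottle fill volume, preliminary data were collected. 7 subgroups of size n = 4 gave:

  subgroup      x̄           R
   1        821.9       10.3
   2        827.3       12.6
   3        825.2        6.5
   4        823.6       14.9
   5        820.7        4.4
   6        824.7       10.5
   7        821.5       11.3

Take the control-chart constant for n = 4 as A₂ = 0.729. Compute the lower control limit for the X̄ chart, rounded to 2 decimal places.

X̄̄ = (821.9 + 827.3 + 825.2 + 823.6 + 820.7 + 824.7 + 821.5) / 7 = 5764.9000 / 7 = 823.5571
R̄ = (10.3 + 12.6 + 6.5 + 14.9 + 4.4 + 10.5 + 11.3) / 7 = 70.5000 / 7 = 10.0714
LCL = X̄̄ − A₂·R̄ = 823.5571 − 0.729 × 10.0714 = 816.2151

816.22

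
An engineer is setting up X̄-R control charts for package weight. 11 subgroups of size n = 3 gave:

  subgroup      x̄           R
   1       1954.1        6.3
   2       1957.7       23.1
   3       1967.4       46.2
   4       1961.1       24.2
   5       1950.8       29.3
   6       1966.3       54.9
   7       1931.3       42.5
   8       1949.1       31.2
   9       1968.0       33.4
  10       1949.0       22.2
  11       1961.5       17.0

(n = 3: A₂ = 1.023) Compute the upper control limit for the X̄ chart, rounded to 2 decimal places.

1986.75

X̄̄ = (1954.1 + 1957.7 + 1967.4 + 1961.1 + 1950.8 + 1966.3 + 1931.3 + 1949.1 + 1968.0 + 1949.0 + 1961.5) / 11 = 21516.3000 / 11 = 1956.0273
R̄ = (6.3 + 23.1 + 46.2 + 24.2 + 29.3 + 54.9 + 42.5 + 31.2 + 33.4 + 22.2 + 17.0) / 11 = 330.3000 / 11 = 30.0273
UCL = X̄̄ + A₂·R̄ = 1956.0273 + 1.023 × 30.0273 = 1986.7452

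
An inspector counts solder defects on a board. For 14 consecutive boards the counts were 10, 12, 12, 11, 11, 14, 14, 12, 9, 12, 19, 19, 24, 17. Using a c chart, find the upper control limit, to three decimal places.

25.225

c̄ = (10 + 12 + 12 + 11 + 11 + 14 + 14 + 12 + 9 + 12 + 19 + 19 + 24 + 17) / 14 = 196 / 14 = 14.0000
UCL = c̄ + 3√c̄ = 14.0000 + 3 × √14.0000 = 14.0000 + 3 × 3.7417 = 25.2250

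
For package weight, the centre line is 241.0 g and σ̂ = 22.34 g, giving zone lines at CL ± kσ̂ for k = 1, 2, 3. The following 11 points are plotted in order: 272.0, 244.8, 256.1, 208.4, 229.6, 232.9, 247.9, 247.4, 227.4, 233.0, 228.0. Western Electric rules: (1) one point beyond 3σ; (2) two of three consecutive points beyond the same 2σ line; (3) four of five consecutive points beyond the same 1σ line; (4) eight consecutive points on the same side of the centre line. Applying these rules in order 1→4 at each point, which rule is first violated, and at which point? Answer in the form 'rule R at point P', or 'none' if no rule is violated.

none

Zone of each point (C = within 1σ̂, B = 1σ̂–2σ̂, A = 2σ̂–3σ̂, * = beyond 3σ̂; sign = side of CL): 1:+B, 2:+C, 3:+C, 4:-B, 5:-C, 6:-C, 7:+C, 8:+C, 9:-C, 10:-C, 11:-C
No rule fires across all 11 points.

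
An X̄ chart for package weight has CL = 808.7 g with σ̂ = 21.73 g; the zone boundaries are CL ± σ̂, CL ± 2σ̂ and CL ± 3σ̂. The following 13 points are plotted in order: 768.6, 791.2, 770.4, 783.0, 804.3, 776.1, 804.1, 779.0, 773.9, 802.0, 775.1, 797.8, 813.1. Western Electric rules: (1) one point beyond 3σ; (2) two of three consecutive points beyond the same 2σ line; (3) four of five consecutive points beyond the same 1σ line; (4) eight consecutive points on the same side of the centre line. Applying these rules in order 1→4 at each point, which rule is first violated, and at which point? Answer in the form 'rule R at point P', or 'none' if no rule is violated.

rule 4 at point 8

Zone of each point (C = within 1σ̂, B = 1σ̂–2σ̂, A = 2σ̂–3σ̂, * = beyond 3σ̂; sign = side of CL): 1:-B, 2:-C, 3:-B, 4:-B, 5:-C, 6:-B, 7:-C, 8:-B, 9:-B, 10:-C, 11:-B, 12:-C, 13:+C
Rule 4 (eight consecutive points on the same side of the centre line) is satisfied at point 8.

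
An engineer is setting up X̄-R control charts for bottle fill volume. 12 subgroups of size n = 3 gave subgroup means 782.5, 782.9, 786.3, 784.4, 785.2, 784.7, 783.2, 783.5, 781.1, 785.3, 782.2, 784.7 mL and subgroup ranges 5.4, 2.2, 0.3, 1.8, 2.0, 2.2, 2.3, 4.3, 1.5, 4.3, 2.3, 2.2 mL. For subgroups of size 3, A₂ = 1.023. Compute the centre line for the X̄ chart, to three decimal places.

X̄̄ = (782.5 + 782.9 + 786.3 + 784.4 + 785.2 + 784.7 + 783.2 + 783.5 + 781.1 + 785.3 + 782.2 + 784.7) / 12 = 9406.0000 / 12 = 783.8333
CL = X̄̄ = 783.8333

783.833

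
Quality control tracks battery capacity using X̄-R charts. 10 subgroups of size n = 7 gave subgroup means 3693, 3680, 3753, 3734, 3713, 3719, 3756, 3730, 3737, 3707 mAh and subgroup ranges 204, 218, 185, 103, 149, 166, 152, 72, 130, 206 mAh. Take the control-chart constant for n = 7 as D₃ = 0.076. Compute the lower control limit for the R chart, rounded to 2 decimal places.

12.05

R̄ = (204 + 218 + 185 + 103 + 149 + 166 + 152 + 72 + 130 + 206) / 10 = 1585.0000 / 10 = 158.5000
LCL_R = D₃·R̄ = 0.076 × 158.5000 = 12.0460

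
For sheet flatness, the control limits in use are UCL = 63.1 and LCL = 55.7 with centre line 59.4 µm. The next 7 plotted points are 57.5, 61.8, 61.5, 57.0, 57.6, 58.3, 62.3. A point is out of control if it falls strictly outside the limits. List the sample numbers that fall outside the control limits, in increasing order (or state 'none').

none

All 7 points lie within [55.7, 63.1].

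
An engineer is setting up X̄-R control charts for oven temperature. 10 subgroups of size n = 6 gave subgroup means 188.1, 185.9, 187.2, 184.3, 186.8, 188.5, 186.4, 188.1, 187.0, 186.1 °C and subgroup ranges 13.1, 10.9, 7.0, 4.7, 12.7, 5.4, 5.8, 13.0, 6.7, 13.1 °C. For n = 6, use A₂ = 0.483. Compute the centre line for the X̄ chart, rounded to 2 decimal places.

186.84

X̄̄ = (188.1 + 185.9 + 187.2 + 184.3 + 186.8 + 188.5 + 186.4 + 188.1 + 187.0 + 186.1) / 10 = 1868.4000 / 10 = 186.8400
CL = X̄̄ = 186.8400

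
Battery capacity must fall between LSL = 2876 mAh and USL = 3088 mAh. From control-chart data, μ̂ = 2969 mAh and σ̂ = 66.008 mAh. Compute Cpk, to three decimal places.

0.470

Cpu = (USL − μ̂) / (3σ̂) = (3088 − 2969) / (3 × 66.008) = 0.6009; Cpl = (μ̂ − LSL) / (3σ̂) = (2969 − 2876) / (3 × 66.008) = 0.4696; Cpk = min(Cpu, Cpl) = 0.4696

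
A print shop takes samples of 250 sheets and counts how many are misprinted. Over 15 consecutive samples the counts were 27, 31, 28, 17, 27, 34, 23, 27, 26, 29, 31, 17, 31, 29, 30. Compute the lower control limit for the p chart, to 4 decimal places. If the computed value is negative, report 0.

0.0495

p̄ = Σdᵢ / (k·n) = 407 / (15 × 250) = 0.10853
LCL = p̄ − 3·√(p̄(1−p̄)/n) = 0.10853 − 3 × 0.01967 = 0.04952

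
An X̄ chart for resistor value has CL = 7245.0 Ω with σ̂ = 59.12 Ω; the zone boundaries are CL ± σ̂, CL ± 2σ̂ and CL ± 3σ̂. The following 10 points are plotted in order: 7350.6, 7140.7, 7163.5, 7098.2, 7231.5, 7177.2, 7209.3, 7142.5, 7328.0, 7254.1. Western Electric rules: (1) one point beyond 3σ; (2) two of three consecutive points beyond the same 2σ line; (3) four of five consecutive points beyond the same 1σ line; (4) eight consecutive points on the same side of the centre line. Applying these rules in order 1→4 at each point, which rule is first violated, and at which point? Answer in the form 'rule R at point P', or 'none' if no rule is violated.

rule 3 at point 6

Zone of each point (C = within 1σ̂, B = 1σ̂–2σ̂, A = 2σ̂–3σ̂, * = beyond 3σ̂; sign = side of CL): 1:+B, 2:-B, 3:-B, 4:-A, 5:-C, 6:-B, 7:-C, 8:-B, 9:+B, 10:+C
Rule 3 (four of five consecutive points beyond the same 1σ limit) is satisfied at point 6.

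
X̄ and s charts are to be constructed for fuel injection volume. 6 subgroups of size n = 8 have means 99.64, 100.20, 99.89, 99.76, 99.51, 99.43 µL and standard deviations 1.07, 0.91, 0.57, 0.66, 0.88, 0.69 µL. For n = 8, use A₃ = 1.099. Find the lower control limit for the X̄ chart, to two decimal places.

98.86

X̄̄ = (99.64 + 100.20 + 99.89 + 99.76 + 99.51 + 99.43) / 6 = 99.7383
s̄ = (1.07 + 0.91 + 0.57 + 0.66 + 0.88 + 0.69) / 6 = 0.7967
LCL = X̄̄ − A₃·s̄ = 99.7383 − 1.099 × 0.7967 = 98.8628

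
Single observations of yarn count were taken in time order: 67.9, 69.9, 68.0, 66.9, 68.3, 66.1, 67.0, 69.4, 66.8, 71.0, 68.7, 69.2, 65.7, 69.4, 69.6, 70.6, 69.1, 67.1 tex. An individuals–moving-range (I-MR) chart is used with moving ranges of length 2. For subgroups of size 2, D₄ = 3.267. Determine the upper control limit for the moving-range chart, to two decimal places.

Moving ranges: 2.0, 1.9, 1.1, 1.4, 2.2, 0.9, 2.4, 2.6, 4.2, 2.3, 0.5, 3.5, 3.7, 0.2, 1.0, 1.5, 2.0; M̄R̄ = 33.4000 / 17 = 1.9647
UCL_MR = D₄·M̄R̄ = 3.267 × 1.9647 = 6.4187

6.42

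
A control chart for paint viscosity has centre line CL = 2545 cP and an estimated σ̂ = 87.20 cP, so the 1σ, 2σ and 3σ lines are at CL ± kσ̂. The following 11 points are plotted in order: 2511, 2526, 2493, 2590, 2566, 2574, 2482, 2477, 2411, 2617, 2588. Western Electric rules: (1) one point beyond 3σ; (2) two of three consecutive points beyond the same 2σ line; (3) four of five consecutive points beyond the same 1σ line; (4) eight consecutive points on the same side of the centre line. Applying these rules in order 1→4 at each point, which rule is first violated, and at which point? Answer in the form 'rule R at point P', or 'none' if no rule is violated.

none

Zone of each point (C = within 1σ̂, B = 1σ̂–2σ̂, A = 2σ̂–3σ̂, * = beyond 3σ̂; sign = side of CL): 1:-C, 2:-C, 3:-C, 4:+C, 5:+C, 6:+C, 7:-C, 8:-C, 9:-B, 10:+C, 11:+C
No rule fires across all 11 points.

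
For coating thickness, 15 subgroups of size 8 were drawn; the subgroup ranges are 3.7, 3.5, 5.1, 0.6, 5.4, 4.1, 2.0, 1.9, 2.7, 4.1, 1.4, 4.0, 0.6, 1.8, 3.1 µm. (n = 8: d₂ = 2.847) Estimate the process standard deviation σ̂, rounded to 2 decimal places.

R̄ = (3.7 + 3.5 + 5.1 + 0.6 + 5.4 + 4.1 + 2.0 + 1.9 + 2.7 + 4.1 + 1.4 + 4.0 + 0.6 + 1.8 + 3.1) / 15 = 2.9333
σ̂ = R̄ / d₂ = 2.9333 / 2.847 = 1.0303

1.03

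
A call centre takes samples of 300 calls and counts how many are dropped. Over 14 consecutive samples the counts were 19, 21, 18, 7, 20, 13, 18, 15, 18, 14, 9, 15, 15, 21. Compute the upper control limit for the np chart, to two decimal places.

p̄ = Σdᵢ / (k·n) = 223 / (14 × 300) = 0.05310
UCL = np̄ + 3·√(np̄(1−p̄)) = 15.9286 + 3 × √(15.9286×0.94690) = 15.9286 + 3 × 3.8837 = 27.5796

27.58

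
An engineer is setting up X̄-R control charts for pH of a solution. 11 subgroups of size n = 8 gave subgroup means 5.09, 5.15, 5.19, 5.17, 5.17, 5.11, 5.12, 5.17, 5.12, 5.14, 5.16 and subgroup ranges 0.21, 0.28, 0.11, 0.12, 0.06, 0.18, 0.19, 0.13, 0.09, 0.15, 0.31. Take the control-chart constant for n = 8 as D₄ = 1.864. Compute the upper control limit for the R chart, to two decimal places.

0.31

R̄ = (0.21 + 0.28 + 0.11 + 0.12 + 0.06 + 0.18 + 0.19 + 0.13 + 0.09 + 0.15 + 0.31) / 11 = 1.8300 / 11 = 0.1664
UCL_R = D₄·R̄ = 1.864 × 0.1664 = 0.3101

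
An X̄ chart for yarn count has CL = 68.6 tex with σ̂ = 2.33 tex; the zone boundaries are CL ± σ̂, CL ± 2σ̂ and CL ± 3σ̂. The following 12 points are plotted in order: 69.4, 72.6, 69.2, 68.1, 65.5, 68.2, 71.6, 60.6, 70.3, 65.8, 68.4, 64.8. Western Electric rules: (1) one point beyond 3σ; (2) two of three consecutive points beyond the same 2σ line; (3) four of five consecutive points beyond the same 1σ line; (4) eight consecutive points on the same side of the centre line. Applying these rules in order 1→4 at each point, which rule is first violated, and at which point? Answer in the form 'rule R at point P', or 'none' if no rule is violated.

rule 1 at point 8

Zone of each point (C = within 1σ̂, B = 1σ̂–2σ̂, A = 2σ̂–3σ̂, * = beyond 3σ̂; sign = side of CL): 1:+C, 2:+B, 3:+C, 4:-C, 5:-B, 6:-C, 7:+B, 8:-*, 9:+C, 10:-B, 11:-C, 12:-B
Rule 1 (one point beyond the 3σ limits) is satisfied at point 8.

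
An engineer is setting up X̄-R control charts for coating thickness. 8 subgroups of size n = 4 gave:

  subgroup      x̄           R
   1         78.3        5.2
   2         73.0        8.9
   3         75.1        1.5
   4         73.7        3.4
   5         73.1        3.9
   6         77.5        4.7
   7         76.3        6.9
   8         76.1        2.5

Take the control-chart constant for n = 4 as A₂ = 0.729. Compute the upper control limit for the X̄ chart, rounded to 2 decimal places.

78.76

X̄̄ = (78.3 + 73.0 + 75.1 + 73.7 + 73.1 + 77.5 + 76.3 + 76.1) / 8 = 603.1000 / 8 = 75.3875
R̄ = (5.2 + 8.9 + 1.5 + 3.4 + 3.9 + 4.7 + 6.9 + 2.5) / 8 = 37.0000 / 8 = 4.6250
UCL = X̄̄ + A₂·R̄ = 75.3875 + 0.729 × 4.6250 = 78.7591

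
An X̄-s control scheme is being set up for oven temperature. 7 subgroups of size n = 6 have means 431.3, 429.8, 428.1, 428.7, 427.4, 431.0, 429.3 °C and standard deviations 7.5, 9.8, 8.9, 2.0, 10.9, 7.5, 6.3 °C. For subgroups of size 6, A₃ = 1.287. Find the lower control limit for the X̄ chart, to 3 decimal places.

X̄̄ = (431.3 + 429.8 + 428.1 + 428.7 + 427.4 + 431.0 + 429.3) / 7 = 429.3714
s̄ = (7.5 + 9.8 + 8.9 + 2.0 + 10.9 + 7.5 + 6.3) / 7 = 7.5571
LCL = X̄̄ − A₃·s̄ = 429.3714 − 1.287 × 7.5571 = 419.6454

419.645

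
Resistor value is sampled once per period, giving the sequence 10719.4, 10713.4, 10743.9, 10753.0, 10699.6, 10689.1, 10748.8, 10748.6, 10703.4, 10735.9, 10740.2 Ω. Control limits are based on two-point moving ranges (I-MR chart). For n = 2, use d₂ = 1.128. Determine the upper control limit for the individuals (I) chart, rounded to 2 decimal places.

X̄ = (10719.4 + 10713.4 + 10743.9 + 10753.0 + 10699.6 + 10689.1 + 10748.8 + 10748.6 + 10703.4 + 10735.9 + 10740.2) / 11 = 10726.8455
Moving ranges: 6.0, 30.5, 9.1, 53.4, 10.5, 59.7, 0.2, 45.2, 32.5, 4.3; M̄R̄ = 251.4000 / 10 = 25.1400
UCL = X̄ + 3·M̄R̄/d₂ = 10726.8455 + 3 × 25.1400 / 1.128 = 10793.7072

10793.71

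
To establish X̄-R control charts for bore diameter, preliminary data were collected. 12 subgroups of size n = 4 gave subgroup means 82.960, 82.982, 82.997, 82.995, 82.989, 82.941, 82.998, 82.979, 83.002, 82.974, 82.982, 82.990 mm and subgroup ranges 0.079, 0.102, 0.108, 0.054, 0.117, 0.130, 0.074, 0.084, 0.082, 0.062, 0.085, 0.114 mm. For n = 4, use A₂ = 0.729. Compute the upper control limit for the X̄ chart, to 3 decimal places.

83.049

X̄̄ = (82.960 + 82.982 + 82.997 + 82.995 + 82.989 + 82.941 + 82.998 + 82.979 + 83.002 + 82.974 + 82.982 + 82.990) / 12 = 995.7890 / 12 = 82.9824
R̄ = (0.079 + 0.102 + 0.108 + 0.054 + 0.117 + 0.130 + 0.074 + 0.084 + 0.082 + 0.062 + 0.085 + 0.114) / 12 = 1.0910 / 12 = 0.0909
UCL = X̄̄ + A₂·R̄ = 82.9824 + 0.729 × 0.0909 = 83.0487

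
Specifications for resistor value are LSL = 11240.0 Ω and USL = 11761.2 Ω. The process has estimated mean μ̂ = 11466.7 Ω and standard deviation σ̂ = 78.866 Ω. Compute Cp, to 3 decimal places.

Cp = (USL − LSL) / (6σ̂) = (11761.2 − 11240.0) / (6 × 78.866) = 521.2000 / 473.1960 = 1.1014

1.101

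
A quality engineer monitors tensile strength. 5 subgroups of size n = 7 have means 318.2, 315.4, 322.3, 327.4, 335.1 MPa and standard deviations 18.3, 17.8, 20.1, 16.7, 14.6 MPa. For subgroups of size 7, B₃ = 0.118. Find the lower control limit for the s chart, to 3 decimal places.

s̄ = (18.3 + 17.8 + 20.1 + 16.7 + 14.6) / 5 = 17.5000
LCL_s = B₃·s̄ = 0.118 × 17.5000 = 2.0650

2.065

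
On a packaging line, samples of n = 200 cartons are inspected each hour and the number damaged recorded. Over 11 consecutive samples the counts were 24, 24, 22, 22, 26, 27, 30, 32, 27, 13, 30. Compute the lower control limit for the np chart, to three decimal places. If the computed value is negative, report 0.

p̄ = Σdᵢ / (k·n) = 277 / (11 × 200) = 0.12591
LCL = np̄ − 3·√(np̄(1−p̄)) = 25.1818 − 3 × 4.6916 = 11.1070

11.107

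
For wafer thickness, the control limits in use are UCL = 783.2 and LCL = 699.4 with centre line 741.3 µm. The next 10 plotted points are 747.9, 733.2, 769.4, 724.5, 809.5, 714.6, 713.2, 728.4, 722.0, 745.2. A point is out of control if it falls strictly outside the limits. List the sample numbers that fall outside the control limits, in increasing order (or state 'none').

Compare each point to [699.4, 783.2]: sample 5 = 809.5 > UCL.

5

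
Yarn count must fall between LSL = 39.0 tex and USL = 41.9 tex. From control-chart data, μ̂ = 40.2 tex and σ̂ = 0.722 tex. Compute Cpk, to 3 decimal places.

0.554

Cpu = (USL − μ̂) / (3σ̂) = (41.9 − 40.2) / (3 × 0.722) = 0.7849; Cpl = (μ̂ − LSL) / (3σ̂) = (40.2 − 39.0) / (3 × 0.722) = 0.5540; Cpk = min(Cpu, Cpl) = 0.5540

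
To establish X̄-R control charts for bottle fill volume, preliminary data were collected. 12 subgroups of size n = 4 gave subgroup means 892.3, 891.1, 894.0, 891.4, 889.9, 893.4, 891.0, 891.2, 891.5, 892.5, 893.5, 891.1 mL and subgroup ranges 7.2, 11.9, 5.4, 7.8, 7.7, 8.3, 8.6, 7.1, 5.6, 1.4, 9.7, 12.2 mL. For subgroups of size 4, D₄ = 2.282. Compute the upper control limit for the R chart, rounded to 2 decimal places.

17.67

R̄ = (7.2 + 11.9 + 5.4 + 7.8 + 7.7 + 8.3 + 8.6 + 7.1 + 5.6 + 1.4 + 9.7 + 12.2) / 12 = 92.9000 / 12 = 7.7417
UCL_R = D₄·R̄ = 2.282 × 7.7417 = 17.6665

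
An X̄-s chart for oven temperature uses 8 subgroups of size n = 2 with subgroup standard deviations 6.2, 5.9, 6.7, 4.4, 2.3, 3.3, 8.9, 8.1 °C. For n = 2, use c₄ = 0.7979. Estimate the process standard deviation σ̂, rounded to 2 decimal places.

s̄ = (6.2 + 5.9 + 6.7 + 4.4 + 2.3 + 3.3 + 8.9 + 8.1) / 8 = 5.7250
σ̂ = s̄ / c₄ = 5.7250 / 0.7979 = 7.1751

7.18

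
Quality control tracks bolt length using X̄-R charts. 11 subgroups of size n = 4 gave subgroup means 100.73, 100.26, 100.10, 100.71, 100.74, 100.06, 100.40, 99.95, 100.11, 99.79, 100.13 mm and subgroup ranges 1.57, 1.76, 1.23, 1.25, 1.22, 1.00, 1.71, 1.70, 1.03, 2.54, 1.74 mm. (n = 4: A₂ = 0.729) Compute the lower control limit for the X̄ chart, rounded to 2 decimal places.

99.16

X̄̄ = (100.73 + 100.26 + 100.10 + 100.71 + 100.74 + 100.06 + 100.40 + 99.95 + 100.11 + 99.79 + 100.13) / 11 = 1102.9800 / 11 = 100.2709
R̄ = (1.57 + 1.76 + 1.23 + 1.25 + 1.22 + 1.00 + 1.71 + 1.70 + 1.03 + 2.54 + 1.74) / 11 = 16.7500 / 11 = 1.5227
LCL = X̄̄ − A₂·R̄ = 100.2709 − 0.729 × 1.5227 = 99.1608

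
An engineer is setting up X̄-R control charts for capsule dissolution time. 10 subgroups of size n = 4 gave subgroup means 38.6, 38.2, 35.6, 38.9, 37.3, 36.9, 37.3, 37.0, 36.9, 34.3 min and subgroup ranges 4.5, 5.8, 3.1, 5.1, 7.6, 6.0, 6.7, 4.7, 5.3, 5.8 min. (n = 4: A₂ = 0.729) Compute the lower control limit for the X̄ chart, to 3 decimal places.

33.120

X̄̄ = (38.6 + 38.2 + 35.6 + 38.9 + 37.3 + 36.9 + 37.3 + 37.0 + 36.9 + 34.3) / 10 = 371.0000 / 10 = 37.1000
R̄ = (4.5 + 5.8 + 3.1 + 5.1 + 7.6 + 6.0 + 6.7 + 4.7 + 5.3 + 5.8) / 10 = 54.6000 / 10 = 5.4600
LCL = X̄̄ − A₂·R̄ = 37.1000 − 0.729 × 5.4600 = 33.1197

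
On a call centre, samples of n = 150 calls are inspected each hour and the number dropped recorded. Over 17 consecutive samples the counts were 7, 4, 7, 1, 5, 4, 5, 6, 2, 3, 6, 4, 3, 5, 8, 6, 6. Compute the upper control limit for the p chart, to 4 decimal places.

p̄ = Σdᵢ / (k·n) = 82 / (17 × 150) = 0.03216
UCL = p̄ + 3·√(p̄(1−p̄)/n) = 0.03216 + 3 × √(0.03216×0.96784/150) = 0.03216 + 3 × 0.01440 = 0.07537

0.0754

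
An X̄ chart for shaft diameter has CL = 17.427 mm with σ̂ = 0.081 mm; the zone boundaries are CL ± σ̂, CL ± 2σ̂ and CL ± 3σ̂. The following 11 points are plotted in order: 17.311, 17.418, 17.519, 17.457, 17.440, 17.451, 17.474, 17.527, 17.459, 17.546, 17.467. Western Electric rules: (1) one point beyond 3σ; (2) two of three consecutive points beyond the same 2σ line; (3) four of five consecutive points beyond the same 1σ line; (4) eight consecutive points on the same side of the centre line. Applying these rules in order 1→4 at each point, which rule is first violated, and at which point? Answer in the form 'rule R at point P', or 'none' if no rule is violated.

Zone of each point (C = within 1σ̂, B = 1σ̂–2σ̂, A = 2σ̂–3σ̂, * = beyond 3σ̂; sign = side of CL): 1:-B, 2:-C, 3:+B, 4:+C, 5:+C, 6:+C, 7:+C, 8:+B, 9:+C, 10:+B, 11:+C
Rule 4 (eight consecutive points on the same side of the centre line) is satisfied at point 10.

rule 4 at point 10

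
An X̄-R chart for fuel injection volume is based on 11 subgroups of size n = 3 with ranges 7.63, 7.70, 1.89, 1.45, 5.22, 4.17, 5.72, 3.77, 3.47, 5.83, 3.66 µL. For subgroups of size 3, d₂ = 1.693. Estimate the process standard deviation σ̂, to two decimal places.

R̄ = (7.63 + 7.70 + 1.89 + 1.45 + 5.22 + 4.17 + 5.72 + 3.77 + 3.47 + 5.83 + 3.66) / 11 = 4.5918
σ̂ = R̄ / d₂ = 4.5918 / 1.693 = 2.7122

2.71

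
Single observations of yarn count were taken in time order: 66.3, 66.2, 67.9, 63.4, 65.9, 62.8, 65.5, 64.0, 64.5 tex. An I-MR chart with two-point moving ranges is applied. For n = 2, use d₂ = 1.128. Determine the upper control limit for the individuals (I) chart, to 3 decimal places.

70.685

X̄ = (66.3 + 66.2 + 67.9 + 63.4 + 65.9 + 62.8 + 65.5 + 64.0 + 64.5) / 9 = 65.1667
Moving ranges: 0.1, 1.7, 4.5, 2.5, 3.1, 2.7, 1.5, 0.5; M̄R̄ = 16.6000 / 8 = 2.0750
UCL = X̄ + 3·M̄R̄/d₂ = 65.1667 + 3 × 2.0750 / 1.128 = 70.6853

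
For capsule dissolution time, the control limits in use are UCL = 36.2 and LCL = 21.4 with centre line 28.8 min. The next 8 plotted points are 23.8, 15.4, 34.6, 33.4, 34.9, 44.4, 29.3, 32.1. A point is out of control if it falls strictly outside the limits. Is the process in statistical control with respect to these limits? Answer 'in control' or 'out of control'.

out of control

Compare each point to [21.4, 36.2]: sample 2 = 15.4 < LCL; sample 6 = 44.4 > UCL.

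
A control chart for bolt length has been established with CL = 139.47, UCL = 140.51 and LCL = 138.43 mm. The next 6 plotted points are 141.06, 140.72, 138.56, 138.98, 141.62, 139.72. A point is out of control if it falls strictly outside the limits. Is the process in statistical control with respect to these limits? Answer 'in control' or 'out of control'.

out of control

Compare each point to [138.43, 140.51]: sample 1 = 141.06 > UCL; sample 2 = 140.72 > UCL; sample 5 = 141.62 > UCL.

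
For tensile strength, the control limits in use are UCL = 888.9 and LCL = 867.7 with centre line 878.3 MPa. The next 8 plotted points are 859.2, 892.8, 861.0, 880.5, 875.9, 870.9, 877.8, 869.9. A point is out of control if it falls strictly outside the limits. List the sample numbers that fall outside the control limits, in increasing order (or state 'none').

1, 2, 3

Compare each point to [867.7, 888.9]: sample 1 = 859.2 < LCL; sample 2 = 892.8 > UCL; sample 3 = 861.0 < LCL.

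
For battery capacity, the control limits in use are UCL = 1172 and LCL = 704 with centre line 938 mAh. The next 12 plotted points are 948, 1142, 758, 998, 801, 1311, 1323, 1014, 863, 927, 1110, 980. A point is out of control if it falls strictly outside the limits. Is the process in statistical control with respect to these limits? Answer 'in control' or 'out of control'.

Compare each point to [704, 1172]: sample 6 = 1311 > UCL; sample 7 = 1323 > UCL.

out of control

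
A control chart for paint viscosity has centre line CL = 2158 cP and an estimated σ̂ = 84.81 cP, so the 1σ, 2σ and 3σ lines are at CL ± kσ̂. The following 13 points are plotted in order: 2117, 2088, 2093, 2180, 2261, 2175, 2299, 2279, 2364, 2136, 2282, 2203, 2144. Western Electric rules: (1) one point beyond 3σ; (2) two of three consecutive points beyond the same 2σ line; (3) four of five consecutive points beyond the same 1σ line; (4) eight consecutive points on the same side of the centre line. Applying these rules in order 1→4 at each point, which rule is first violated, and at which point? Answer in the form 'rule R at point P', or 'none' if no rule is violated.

Zone of each point (C = within 1σ̂, B = 1σ̂–2σ̂, A = 2σ̂–3σ̂, * = beyond 3σ̂; sign = side of CL): 1:-C, 2:-C, 3:-C, 4:+C, 5:+B, 6:+C, 7:+B, 8:+B, 9:+A, 10:-C, 11:+B, 12:+C, 13:-C
Rule 3 (four of five consecutive points beyond the same 1σ limit) is satisfied at point 9.

rule 3 at point 9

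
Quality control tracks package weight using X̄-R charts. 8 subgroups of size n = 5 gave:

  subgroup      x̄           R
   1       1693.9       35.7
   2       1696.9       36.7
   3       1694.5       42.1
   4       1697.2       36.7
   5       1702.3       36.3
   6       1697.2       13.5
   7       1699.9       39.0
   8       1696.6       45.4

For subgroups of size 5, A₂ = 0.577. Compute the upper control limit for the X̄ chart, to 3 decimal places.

1717.897

X̄̄ = (1693.9 + 1696.9 + 1694.5 + 1697.2 + 1702.3 + 1697.2 + 1699.9 + 1696.6) / 8 = 13578.5000 / 8 = 1697.3125
R̄ = (35.7 + 36.7 + 42.1 + 36.7 + 36.3 + 13.5 + 39.0 + 45.4) / 8 = 285.4000 / 8 = 35.6750
UCL = X̄̄ + A₂·R̄ = 1697.3125 + 0.577 × 35.6750 = 1717.8970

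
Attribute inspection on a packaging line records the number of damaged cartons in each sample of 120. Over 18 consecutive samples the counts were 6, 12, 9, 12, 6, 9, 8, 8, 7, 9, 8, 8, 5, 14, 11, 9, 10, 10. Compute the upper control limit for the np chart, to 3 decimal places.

p̄ = Σdᵢ / (k·n) = 161 / (18 × 120) = 0.07454
UCL = np̄ + 3·√(np̄(1−p̄)) = 8.9444 + 3 × √(8.9444×0.92546) = 8.9444 + 3 × 2.8771 = 17.5758

17.576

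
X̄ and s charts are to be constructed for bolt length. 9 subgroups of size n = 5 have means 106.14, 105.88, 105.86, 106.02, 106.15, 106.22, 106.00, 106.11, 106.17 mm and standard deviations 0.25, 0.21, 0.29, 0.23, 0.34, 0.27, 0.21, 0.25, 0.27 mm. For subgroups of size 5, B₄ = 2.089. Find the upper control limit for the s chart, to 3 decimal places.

s̄ = (0.25 + 0.21 + 0.29 + 0.23 + 0.34 + 0.27 + 0.21 + 0.25 + 0.27) / 9 = 0.2578
UCL_s = B₄·s̄ = 2.089 × 0.2578 = 0.5385

0.538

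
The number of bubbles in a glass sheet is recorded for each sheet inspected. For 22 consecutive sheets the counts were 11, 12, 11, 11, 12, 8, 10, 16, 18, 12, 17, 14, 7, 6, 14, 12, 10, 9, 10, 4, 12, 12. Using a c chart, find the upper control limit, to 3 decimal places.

21.345

c̄ = (11 + 12 + 11 + 11 + 12 + 8 + 10 + 16 + 18 + 12 + 17 + 14 + 7 + 6 + 14 + 12 + 10 + 9 + 10 + 4 + 12 + 12) / 22 = 248 / 22 = 11.2727
UCL = c̄ + 3√c̄ = 11.2727 + 3 × √11.2727 = 11.2727 + 3 × 3.3575 = 21.3452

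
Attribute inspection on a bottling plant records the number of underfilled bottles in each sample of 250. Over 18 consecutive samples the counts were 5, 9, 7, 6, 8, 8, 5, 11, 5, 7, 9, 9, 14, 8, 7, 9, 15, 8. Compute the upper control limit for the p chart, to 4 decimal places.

0.0674

p̄ = Σdᵢ / (k·n) = 150 / (18 × 250) = 0.03333
UCL = p̄ + 3·√(p̄(1−p̄)/n) = 0.03333 + 3 × √(0.03333×0.96667/250) = 0.03333 + 3 × 0.01135 = 0.06739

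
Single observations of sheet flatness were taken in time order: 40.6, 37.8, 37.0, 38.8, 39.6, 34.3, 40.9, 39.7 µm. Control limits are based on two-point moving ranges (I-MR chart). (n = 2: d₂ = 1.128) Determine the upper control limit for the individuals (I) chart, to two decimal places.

X̄ = (40.6 + 37.8 + 37.0 + 38.8 + 39.6 + 34.3 + 40.9 + 39.7) / 8 = 38.5875
Moving ranges: 2.8, 0.8, 1.8, 0.8, 5.3, 6.6, 1.2; M̄R̄ = 19.3000 / 7 = 2.7571
UCL = X̄ + 3·M̄R̄/d₂ = 38.5875 + 3 × 2.7571 / 1.128 = 45.9203

45.92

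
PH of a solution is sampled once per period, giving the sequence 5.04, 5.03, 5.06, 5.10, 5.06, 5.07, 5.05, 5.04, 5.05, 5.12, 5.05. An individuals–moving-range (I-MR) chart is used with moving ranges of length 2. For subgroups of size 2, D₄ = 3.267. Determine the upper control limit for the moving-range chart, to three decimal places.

0.101

Moving ranges: 0.01, 0.03, 0.04, 0.04, 0.01, 0.02, 0.01, 0.01, 0.07, 0.07; M̄R̄ = 0.3100 / 10 = 0.0310
UCL_MR = D₄·M̄R̄ = 3.267 × 0.0310 = 0.1013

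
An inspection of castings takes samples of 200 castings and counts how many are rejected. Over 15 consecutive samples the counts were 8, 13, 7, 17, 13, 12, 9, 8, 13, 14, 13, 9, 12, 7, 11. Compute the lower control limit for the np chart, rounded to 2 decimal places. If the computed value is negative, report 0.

p̄ = Σdᵢ / (k·n) = 166 / (15 × 200) = 0.05533
LCL = np̄ − 3·√(np̄(1−p̄)) = 11.0667 − 3 × 3.2333 = 1.3667

1.37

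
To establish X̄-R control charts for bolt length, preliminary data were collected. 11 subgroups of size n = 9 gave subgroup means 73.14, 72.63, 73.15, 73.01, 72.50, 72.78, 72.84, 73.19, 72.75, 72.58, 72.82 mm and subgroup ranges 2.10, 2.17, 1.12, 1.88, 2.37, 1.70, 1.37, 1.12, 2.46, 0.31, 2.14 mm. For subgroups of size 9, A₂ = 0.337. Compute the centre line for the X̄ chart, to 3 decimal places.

X̄̄ = (73.14 + 72.63 + 73.15 + 73.01 + 72.50 + 72.78 + 72.84 + 73.19 + 72.75 + 72.58 + 72.82) / 11 = 801.3900 / 11 = 72.8536
CL = X̄̄ = 72.8536

72.854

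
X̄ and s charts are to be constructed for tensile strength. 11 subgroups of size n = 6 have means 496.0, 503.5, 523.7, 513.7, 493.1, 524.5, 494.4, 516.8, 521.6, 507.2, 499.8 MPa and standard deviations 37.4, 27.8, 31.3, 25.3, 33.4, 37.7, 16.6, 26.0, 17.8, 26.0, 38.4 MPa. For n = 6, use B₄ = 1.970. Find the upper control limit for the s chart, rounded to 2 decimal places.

s̄ = (37.4 + 27.8 + 31.3 + 25.3 + 33.4 + 37.7 + 16.6 + 26.0 + 17.8 + 26.0 + 38.4) / 11 = 28.8818
UCL_s = B₄·s̄ = 1.970 × 28.8818 = 56.8972

56.90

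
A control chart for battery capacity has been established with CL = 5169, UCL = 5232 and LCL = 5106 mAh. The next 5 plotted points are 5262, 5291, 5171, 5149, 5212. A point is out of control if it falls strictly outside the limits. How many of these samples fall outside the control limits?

Compare each point to [5106, 5232]: sample 1 = 5262 > UCL; sample 2 = 5291 > UCL.

2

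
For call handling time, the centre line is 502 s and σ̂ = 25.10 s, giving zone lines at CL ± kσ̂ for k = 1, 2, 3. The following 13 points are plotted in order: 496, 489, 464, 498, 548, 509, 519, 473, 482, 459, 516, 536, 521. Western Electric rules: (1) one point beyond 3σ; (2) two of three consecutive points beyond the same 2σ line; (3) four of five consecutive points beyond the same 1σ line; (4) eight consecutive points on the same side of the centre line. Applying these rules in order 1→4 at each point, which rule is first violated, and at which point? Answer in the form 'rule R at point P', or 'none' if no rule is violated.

Zone of each point (C = within 1σ̂, B = 1σ̂–2σ̂, A = 2σ̂–3σ̂, * = beyond 3σ̂; sign = side of CL): 1:-C, 2:-C, 3:-B, 4:-C, 5:+B, 6:+C, 7:+C, 8:-B, 9:-C, 10:-B, 11:+C, 12:+B, 13:+C
No rule fires across all 13 points.

none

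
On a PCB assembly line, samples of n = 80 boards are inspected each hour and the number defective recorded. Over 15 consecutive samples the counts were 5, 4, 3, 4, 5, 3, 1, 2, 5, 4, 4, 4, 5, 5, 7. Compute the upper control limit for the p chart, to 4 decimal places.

p̄ = Σdᵢ / (k·n) = 61 / (15 × 80) = 0.05083
UCL = p̄ + 3·√(p̄(1−p̄)/n) = 0.05083 + 3 × √(0.05083×0.94917/80) = 0.05083 + 3 × 0.02456 = 0.12451

0.1245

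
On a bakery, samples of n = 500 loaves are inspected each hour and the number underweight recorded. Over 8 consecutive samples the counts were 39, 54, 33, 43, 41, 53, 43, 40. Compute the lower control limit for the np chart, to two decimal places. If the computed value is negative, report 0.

24.39

p̄ = Σdᵢ / (k·n) = 346 / (8 × 500) = 0.08650
LCL = np̄ − 3·√(np̄(1−p̄)) = 43.2500 − 3 × 6.2856 = 24.3932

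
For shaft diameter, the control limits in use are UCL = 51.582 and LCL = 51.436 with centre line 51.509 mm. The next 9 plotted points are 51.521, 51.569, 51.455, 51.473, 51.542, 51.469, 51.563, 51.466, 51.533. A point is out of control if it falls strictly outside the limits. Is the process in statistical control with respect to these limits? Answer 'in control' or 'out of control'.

in control

All 9 points lie within [51.436, 51.582].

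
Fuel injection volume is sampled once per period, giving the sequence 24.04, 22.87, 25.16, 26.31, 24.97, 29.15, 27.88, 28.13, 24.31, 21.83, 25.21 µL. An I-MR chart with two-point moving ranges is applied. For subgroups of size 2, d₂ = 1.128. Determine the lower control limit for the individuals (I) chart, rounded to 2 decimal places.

19.77

X̄ = (24.04 + 22.87 + 25.16 + 26.31 + 24.97 + 29.15 + 27.88 + 28.13 + 24.31 + 21.83 + 25.21) / 11 = 25.4418
Moving ranges: 1.17, 2.29, 1.15, 1.34, 4.18, 1.27, 0.25, 3.82, 2.48, 3.38; M̄R̄ = 21.3300 / 10 = 2.1330
LCL = X̄ − 3·M̄R̄/d₂ = 25.4418 − 3 × 2.1330 / 1.128 = 19.7689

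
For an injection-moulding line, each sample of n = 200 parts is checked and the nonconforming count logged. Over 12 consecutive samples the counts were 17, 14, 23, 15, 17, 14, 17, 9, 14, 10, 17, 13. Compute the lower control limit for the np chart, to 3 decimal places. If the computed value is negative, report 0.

3.825

p̄ = Σdᵢ / (k·n) = 180 / (12 × 200) = 0.07500
LCL = np̄ − 3·√(np̄(1−p̄)) = 15.0000 − 3 × 3.7249 = 3.8253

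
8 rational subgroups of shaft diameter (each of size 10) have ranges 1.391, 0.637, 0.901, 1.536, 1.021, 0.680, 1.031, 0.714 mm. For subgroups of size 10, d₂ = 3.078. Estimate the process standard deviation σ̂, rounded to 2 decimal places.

0.32

R̄ = (1.391 + 0.637 + 0.901 + 1.536 + 1.021 + 0.680 + 1.031 + 0.714) / 8 = 0.9889
σ̂ = R̄ / d₂ = 0.9889 / 3.078 = 0.3213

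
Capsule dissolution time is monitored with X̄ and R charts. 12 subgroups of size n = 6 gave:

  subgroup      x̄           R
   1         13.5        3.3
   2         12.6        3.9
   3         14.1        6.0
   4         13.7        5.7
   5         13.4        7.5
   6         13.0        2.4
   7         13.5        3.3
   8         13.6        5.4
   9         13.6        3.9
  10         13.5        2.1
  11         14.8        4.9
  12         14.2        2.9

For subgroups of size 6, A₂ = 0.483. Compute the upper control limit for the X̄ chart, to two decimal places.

15.69

X̄̄ = (13.5 + 12.6 + 14.1 + 13.7 + 13.4 + 13.0 + 13.5 + 13.6 + 13.6 + 13.5 + 14.8 + 14.2) / 12 = 163.5000 / 12 = 13.6250
R̄ = (3.3 + 3.9 + 6.0 + 5.7 + 7.5 + 2.4 + 3.3 + 5.4 + 3.9 + 2.1 + 4.9 + 2.9) / 12 = 51.3000 / 12 = 4.2750
UCL = X̄̄ + A₂·R̄ = 13.6250 + 0.483 × 4.2750 = 15.6898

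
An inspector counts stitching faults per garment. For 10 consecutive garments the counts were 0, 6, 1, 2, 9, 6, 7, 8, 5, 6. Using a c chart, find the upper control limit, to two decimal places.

11.71

c̄ = (0 + 6 + 1 + 2 + 9 + 6 + 7 + 8 + 5 + 6) / 10 = 50 / 10 = 5.0000
UCL = c̄ + 3√c̄ = 5.0000 + 3 × √5.0000 = 5.0000 + 3 × 2.2361 = 11.7082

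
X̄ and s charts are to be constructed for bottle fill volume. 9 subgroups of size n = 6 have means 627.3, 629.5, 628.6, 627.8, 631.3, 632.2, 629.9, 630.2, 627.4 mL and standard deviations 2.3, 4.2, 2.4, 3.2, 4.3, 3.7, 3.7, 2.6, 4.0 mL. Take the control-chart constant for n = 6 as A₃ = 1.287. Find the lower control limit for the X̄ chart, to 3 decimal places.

X̄̄ = (627.3 + 629.5 + 628.6 + 627.8 + 631.3 + 632.2 + 629.9 + 630.2 + 627.4) / 9 = 629.3556
s̄ = (2.3 + 4.2 + 2.4 + 3.2 + 4.3 + 3.7 + 3.7 + 2.6 + 4.0) / 9 = 3.3778
LCL = X̄̄ − A₃·s̄ = 629.3556 − 1.287 × 3.3778 = 625.0084

625.008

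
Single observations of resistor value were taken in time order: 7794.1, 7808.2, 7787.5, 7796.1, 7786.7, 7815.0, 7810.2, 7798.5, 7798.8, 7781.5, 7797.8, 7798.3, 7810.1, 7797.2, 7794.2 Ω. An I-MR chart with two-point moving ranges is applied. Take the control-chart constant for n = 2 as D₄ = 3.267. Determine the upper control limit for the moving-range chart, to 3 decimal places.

Moving ranges: 14.1, 20.7, 8.6, 9.4, 28.3, 4.8, 11.7, 0.3, 17.3, 16.3, 0.5, 11.8, 12.9, 3.0; M̄R̄ = 159.7000 / 14 = 11.4071
UCL_MR = D₄·M̄R̄ = 3.267 × 11.4071 = 37.2671

37.267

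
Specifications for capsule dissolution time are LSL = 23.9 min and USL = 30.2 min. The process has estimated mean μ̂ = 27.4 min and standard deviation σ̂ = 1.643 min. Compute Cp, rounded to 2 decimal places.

0.64

Cp = (USL − LSL) / (6σ̂) = (30.2 − 23.9) / (6 × 1.643) = 6.3000 / 9.8580 = 0.6391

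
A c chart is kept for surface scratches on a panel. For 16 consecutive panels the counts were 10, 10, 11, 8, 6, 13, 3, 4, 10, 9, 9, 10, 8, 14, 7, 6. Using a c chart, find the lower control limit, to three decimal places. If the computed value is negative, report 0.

c̄ = (10 + 10 + 11 + 8 + 6 + 13 + 3 + 4 + 10 + 9 + 9 + 10 + 8 + 14 + 7 + 6) / 16 = 138 / 16 = 8.6250
LCL = c̄ − 3√c̄ = 8.6250 − 3 × 2.9368 = -0.1855 → 0 (cannot be negative)

0.000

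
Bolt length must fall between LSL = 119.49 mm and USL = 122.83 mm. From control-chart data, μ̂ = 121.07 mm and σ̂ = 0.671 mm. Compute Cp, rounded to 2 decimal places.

Cp = (USL − LSL) / (6σ̂) = (122.83 − 119.49) / (6 × 0.671) = 3.3400 / 4.0260 = 0.8296

0.83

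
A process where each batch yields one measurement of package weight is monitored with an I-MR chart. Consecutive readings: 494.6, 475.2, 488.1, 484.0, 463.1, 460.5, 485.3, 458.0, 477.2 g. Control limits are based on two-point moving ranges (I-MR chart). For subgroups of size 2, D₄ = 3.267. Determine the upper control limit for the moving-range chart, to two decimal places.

53.58

Moving ranges: 19.4, 12.9, 4.1, 20.9, 2.6, 24.8, 27.3, 19.2; M̄R̄ = 131.2000 / 8 = 16.4000
UCL_MR = D₄·M̄R̄ = 3.267 × 16.4000 = 53.5788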